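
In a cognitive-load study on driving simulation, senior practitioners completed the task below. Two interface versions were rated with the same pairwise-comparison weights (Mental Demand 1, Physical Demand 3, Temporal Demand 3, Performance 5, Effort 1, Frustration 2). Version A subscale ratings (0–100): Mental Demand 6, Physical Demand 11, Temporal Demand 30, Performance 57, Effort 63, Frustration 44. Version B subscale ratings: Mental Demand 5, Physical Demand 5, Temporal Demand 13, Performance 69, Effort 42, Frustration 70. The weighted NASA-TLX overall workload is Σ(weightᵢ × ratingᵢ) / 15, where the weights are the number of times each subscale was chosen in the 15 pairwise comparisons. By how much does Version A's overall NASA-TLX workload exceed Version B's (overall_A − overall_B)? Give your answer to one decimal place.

-1.4

Version A weighted sum = 1·6 + 3·11 + 3·30 + 5·57 + 1·63 + 2·44 = 6 + 33 + 90 + 285 + 63 + 88 = 565; overall_A = 565/15 = 37.6667.
Version B weighted sum = 1·5 + 3·5 + 3·13 + 5·69 + 1·42 + 2·70 = 5 + 15 + 39 + 345 + 42 + 140 = 586; overall_B = 586/15 = 39.0667.
Difference = 37.6667 − 39.0667 = -1.4000 ≈ -1.4.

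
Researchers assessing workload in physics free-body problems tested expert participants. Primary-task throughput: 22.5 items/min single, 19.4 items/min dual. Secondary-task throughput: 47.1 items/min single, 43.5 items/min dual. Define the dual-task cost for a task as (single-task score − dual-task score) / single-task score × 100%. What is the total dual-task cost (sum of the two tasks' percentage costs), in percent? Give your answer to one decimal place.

Primary cost = (22.5 − 19.4) / 22.5 × 100% = 13.7778%.
Secondary cost = (47.1 − 43.5) / 47.1 × 100% = 7.6433%.
Total = 13.7778% + 7.6433% = 21.4211% ≈ 21.4%.

21.4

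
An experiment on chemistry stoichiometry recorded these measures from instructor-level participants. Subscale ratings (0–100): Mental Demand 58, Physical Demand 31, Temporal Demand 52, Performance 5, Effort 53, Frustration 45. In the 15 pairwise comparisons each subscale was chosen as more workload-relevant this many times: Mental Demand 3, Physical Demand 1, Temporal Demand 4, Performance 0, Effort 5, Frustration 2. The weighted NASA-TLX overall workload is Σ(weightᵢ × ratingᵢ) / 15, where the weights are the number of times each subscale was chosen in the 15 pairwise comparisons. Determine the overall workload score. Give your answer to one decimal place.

The tallies are the weights (they sum to 15).
Weighted sum = 3·58 + 1·31 + 4·52 + 0·5 + 5·53 + 2·45
            = 174 + 31 + 208 + 0 + 265 + 90 = 768.
Overall workload = 768 / 15 = 51.2000 ≈ 51.2.

51.2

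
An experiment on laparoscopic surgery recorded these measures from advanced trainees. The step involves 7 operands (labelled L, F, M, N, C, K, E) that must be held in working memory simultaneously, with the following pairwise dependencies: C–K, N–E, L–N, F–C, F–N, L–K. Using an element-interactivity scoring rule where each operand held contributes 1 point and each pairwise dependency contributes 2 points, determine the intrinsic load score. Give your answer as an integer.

19

Count of operands held simultaneously: 7.
Count of pairwise dependencies listed: 6.
Element contribution: 7 × 1 = 7.
Interaction contribution: 6 × 2 = 12.
Intrinsic load = 7 + 12 = 19.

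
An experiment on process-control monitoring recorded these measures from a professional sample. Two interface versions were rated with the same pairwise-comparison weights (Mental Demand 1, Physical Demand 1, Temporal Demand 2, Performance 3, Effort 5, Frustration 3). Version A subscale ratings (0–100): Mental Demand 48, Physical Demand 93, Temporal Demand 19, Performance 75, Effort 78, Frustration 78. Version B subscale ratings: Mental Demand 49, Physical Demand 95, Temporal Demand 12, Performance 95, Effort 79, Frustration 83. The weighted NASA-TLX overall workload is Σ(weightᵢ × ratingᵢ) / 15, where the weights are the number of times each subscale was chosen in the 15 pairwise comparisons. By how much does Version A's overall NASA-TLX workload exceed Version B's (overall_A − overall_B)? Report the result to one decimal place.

Version A weighted sum = 1·48 + 1·93 + 2·19 + 3·75 + 5·78 + 3·78 = 48 + 93 + 38 + 225 + 390 + 234 = 1028; overall_A = 1028/15 = 68.5333.
Version B weighted sum = 1·49 + 1·95 + 2·12 + 3·95 + 5·79 + 3·83 = 49 + 95 + 24 + 285 + 395 + 249 = 1097; overall_B = 1097/15 = 73.1333.
Difference = 68.5333 − 73.1333 = -4.6000 ≈ -4.6.

-4.6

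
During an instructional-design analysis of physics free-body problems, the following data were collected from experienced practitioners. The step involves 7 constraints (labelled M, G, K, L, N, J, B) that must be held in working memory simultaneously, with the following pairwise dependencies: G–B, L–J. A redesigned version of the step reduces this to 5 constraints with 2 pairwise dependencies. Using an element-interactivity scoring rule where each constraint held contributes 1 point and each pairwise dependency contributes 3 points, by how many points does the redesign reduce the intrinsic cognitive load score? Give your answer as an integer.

2

Original: 7 × 1 + 2 × 3 = 7 + 6 = 13.
Redesigned: 5 × 1 + 2 × 3 = 5 + 6 = 11.
Reduction = 13 − 11 = 2.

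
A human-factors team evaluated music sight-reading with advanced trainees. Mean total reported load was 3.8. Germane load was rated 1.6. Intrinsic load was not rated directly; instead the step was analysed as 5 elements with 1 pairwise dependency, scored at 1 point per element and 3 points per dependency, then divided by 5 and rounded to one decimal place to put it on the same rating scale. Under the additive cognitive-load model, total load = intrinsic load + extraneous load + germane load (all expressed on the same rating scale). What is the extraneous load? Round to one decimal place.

Intrinsic (element-interactivity): (5 × 1 + 1 × 3) / 5 = 8 / 5 = 1.6000 → 1.6.
extraneous load = total − intrinsic − germane
             = 3.8 − 1.6 − 1.6 = 0.6.

0.6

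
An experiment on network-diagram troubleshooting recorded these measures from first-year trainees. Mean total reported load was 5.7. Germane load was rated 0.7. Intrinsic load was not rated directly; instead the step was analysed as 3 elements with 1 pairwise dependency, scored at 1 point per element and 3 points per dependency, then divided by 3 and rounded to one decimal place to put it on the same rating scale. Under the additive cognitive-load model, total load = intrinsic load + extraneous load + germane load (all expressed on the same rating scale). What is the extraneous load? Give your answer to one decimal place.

3.0

Intrinsic (element-interactivity): (3 × 1 + 1 × 3) / 3 = 6 / 3 = 2.0000 → 2.0.
extraneous load = total − intrinsic − germane
             = 5.7 − 2.0 − 0.7 = 3.0.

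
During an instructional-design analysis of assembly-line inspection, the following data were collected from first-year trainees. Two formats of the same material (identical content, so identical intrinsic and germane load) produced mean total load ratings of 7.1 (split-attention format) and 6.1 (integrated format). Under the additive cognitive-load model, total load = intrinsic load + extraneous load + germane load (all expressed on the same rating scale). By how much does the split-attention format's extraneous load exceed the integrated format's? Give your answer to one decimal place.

Intrinsic and germane load are equal across formats, so the difference in total load equals the difference in extraneous load.
Extraneous-load difference = 7.1 − 6.1 = 1.0.

1.0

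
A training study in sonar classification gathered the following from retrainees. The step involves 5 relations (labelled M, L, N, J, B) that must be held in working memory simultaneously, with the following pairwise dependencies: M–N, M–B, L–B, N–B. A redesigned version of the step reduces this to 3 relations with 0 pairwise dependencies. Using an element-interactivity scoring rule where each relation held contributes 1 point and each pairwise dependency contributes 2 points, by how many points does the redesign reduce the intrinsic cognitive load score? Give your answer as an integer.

Original: 5 × 1 + 4 × 2 = 5 + 8 = 13.
Redesigned: 3 × 1 + 0 × 2 = 3 + 0 = 3.
Reduction = 13 − 3 = 10.

10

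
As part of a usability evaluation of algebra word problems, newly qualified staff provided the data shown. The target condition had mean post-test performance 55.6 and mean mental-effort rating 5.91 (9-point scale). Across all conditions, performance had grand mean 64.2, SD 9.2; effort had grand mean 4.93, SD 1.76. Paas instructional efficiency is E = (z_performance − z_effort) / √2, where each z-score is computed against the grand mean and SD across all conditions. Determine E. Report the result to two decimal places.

-1.05

z_performance = (55.6 − 64.2) / 9.2 = -8.6000 / 9.2 = -0.9348.
z_effort = (5.91 − 4.93) / 1.76 = 0.9800 / 1.76 = 0.5568.
z_P − z_E = -0.9348 − 0.5568 = -1.4916.
E = -1.4916 / √2 = -1.4916 / 1.41421 = -1.0547 ≈ -1.05.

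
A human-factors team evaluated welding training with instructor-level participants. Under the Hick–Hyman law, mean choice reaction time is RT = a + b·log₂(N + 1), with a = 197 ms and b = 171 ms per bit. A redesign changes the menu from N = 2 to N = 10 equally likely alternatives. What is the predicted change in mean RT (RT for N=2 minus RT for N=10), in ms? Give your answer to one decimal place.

RT(2) = 197 + 171·log₂(3) = 197 + 171·1.5850 = 468.0350 ms.
RT(10) = 197 + 171·log₂(11) = 197 + 171·3.4594 = 788.5574 ms.
Difference = 468.0350 − 788.5574 = -320.5224 ≈ -320.5 ms.

-320.5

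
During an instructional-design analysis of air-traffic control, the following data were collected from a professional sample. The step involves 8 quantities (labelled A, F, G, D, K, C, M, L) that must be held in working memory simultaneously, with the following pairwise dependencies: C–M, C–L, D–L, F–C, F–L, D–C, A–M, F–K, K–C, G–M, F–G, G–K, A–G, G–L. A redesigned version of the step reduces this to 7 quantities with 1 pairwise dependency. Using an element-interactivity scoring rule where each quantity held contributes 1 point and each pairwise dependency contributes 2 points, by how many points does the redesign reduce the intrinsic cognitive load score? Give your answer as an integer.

27

Original: 8 × 1 + 14 × 2 = 8 + 28 = 36.
Redesigned: 7 × 1 + 1 × 2 = 7 + 2 = 9.
Reduction = 36 − 9 = 27.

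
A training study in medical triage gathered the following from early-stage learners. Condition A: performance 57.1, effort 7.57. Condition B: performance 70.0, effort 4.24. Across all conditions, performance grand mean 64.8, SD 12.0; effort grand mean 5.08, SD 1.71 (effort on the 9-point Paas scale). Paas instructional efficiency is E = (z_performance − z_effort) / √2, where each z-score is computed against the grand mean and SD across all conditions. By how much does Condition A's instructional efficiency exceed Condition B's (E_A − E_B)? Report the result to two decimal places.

-2.14

Condition A: z_P = (57.1 − 64.8)/12.0 = -0.6417; z_E = (7.57 − 5.08)/1.71 = 1.4561; E_A = (-0.6417 − 1.4561)/√2 = -1.4834.
Condition B: z_P = (70.0 − 64.8)/12.0 = 0.4333; z_E = (4.24 − 5.08)/1.71 = -0.4912; E_B = (0.4333 − (-0.4912))/√2 = 0.6537.
E_A − E_B = -1.4834 − 0.6537 = -2.1371 ≈ -2.14.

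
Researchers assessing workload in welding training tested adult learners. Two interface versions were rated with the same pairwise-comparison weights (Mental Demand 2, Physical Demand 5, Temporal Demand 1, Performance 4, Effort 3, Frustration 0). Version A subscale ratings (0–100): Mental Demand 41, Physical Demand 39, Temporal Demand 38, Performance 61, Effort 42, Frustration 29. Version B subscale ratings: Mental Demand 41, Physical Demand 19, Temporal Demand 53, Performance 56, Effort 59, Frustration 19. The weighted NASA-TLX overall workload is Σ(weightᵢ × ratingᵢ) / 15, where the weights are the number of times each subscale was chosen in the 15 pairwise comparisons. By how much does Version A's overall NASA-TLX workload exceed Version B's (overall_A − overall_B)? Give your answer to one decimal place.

3.6

Version A weighted sum = 2·41 + 5·39 + 1·38 + 4·61 + 3·42 + 0·29 = 82 + 195 + 38 + 244 + 126 + 0 = 685; overall_A = 685/15 = 45.6667.
Version B weighted sum = 2·41 + 5·19 + 1·53 + 4·56 + 3·59 + 0·19 = 82 + 95 + 53 + 224 + 177 + 0 = 631; overall_B = 631/15 = 42.0667.
Difference = 45.6667 − 42.0667 = 3.6000 ≈ 3.6.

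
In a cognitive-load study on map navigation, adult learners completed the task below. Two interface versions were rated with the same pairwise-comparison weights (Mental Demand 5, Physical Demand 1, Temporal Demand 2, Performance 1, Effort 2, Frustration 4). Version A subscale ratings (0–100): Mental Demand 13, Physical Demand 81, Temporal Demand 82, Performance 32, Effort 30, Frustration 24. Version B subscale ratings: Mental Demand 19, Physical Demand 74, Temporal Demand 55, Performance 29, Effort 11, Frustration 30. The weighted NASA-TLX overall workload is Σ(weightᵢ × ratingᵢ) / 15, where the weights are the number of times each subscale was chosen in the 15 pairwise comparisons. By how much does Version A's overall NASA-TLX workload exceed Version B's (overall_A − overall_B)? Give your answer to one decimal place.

3.2

Version A weighted sum = 5·13 + 1·81 + 2·82 + 1·32 + 2·30 + 4·24 = 65 + 81 + 164 + 32 + 60 + 96 = 498; overall_A = 498/15 = 33.2000.
Version B weighted sum = 5·19 + 1·74 + 2·55 + 1·29 + 2·11 + 4·30 = 95 + 74 + 110 + 29 + 22 + 120 = 450; overall_B = 450/15 = 30.0000.
Difference = 33.2000 − 30.0000 = 3.2000 ≈ 3.2.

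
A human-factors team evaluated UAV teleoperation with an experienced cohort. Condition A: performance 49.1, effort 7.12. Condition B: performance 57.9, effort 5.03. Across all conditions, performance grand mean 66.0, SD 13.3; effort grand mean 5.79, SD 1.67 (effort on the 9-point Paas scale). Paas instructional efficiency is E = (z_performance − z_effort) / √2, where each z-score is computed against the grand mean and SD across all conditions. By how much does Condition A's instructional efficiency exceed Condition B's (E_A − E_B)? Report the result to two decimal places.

Condition A: z_P = (49.1 − 66.0)/13.3 = -1.2707; z_E = (7.12 − 5.79)/1.67 = 0.7964; E_A = (-1.2707 − 0.7964)/√2 = -1.4617.
Condition B: z_P = (57.9 − 66.0)/13.3 = -0.6090; z_E = (5.03 − 5.79)/1.67 = -0.4551; E_B = (-0.6090 − (-0.4551))/√2 = -0.1088.
E_A − E_B = -1.4617 − (-0.1088) = -1.3529 ≈ -1.35.

-1.35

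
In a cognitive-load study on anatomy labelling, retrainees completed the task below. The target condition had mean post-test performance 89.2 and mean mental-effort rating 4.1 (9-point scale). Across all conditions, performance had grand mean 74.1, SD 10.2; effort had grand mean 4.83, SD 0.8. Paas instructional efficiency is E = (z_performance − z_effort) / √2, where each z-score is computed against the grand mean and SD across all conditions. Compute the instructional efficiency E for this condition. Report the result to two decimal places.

z_performance = (89.2 − 74.1) / 10.2 = 15.1000 / 10.2 = 1.4804.
z_effort = (4.1 − 4.83) / 0.8 = -0.7300 / 0.8 = -0.9125.
z_P − z_E = 1.4804 − (-0.9125) = 2.3929.
E = 2.3929 / √2 = 2.3929 / 1.41421 = 1.6920 ≈ 1.69.

1.69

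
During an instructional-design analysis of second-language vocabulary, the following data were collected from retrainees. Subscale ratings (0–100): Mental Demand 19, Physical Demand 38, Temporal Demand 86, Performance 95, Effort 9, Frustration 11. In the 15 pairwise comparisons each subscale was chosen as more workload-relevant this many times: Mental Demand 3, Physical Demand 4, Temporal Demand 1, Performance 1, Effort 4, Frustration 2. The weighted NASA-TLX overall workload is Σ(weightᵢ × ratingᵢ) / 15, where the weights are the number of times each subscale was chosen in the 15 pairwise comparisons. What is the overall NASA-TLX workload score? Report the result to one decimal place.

The tallies are the weights (they sum to 15).
Weighted sum = 3·19 + 4·38 + 1·86 + 1·95 + 4·9 + 2·11
            = 57 + 152 + 86 + 95 + 36 + 22 = 448.
Overall workload = 448 / 15 = 29.8667 ≈ 29.9.

29.9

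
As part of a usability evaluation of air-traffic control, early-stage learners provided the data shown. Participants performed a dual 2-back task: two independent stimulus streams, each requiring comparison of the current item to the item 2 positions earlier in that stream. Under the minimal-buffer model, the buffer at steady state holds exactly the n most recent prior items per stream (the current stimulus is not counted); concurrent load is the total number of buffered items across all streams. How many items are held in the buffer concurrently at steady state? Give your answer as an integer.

Each stream's buffer holds its 2 most recent prior items.
Two independent streams: 2 × 2 = 4 buffered items at steady state.

4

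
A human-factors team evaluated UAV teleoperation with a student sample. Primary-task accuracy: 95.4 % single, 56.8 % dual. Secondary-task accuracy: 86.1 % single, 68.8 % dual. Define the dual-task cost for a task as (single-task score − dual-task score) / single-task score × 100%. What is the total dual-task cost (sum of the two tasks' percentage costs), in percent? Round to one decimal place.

60.6

Primary cost = (95.4 − 56.8) / 95.4 × 100% = 40.4612%.
Secondary cost = (86.1 − 68.8) / 86.1 × 100% = 20.0929%.
Total = 40.4612% + 20.0929% = 60.5541% ≈ 60.6%.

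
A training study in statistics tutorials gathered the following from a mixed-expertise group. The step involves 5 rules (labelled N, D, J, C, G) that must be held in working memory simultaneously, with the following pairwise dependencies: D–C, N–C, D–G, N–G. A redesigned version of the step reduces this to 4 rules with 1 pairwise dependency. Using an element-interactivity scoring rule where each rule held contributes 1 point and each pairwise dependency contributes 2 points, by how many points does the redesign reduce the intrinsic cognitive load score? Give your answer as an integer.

Original: 5 × 1 + 4 × 2 = 5 + 8 = 13.
Redesigned: 4 × 1 + 1 × 2 = 4 + 2 = 6.
Reduction = 13 − 6 = 7.

7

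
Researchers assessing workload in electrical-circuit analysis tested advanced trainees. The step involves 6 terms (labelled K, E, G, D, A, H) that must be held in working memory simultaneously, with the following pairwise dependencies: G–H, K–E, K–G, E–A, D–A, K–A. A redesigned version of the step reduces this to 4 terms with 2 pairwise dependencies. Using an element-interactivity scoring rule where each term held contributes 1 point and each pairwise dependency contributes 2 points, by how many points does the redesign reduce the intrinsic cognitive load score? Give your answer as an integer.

Original: 6 × 1 + 6 × 2 = 6 + 12 = 18.
Redesigned: 4 × 1 + 2 × 2 = 4 + 4 = 8.
Reduction = 18 − 8 = 10.

10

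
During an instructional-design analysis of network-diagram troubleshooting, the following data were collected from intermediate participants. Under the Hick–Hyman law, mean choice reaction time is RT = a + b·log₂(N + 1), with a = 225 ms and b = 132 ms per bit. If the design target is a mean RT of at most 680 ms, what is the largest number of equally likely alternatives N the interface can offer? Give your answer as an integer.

9

Set 225 + 132·log₂(N + 1) ≤ 680.
log₂(N + 1) ≤ (680 − 225) / 132 = 3.4470.
N + 1 ≤ 2^3.4470 = 10.9056.
N ≤ 9.9056, so the largest integer N is 9.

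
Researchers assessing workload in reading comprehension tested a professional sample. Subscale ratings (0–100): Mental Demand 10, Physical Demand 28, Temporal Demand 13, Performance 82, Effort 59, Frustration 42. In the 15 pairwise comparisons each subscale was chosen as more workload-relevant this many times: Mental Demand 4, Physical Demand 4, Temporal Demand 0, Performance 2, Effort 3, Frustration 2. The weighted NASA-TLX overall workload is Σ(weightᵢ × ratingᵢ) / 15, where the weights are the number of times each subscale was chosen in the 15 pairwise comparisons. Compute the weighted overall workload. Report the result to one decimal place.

38.5

The tallies are the weights (they sum to 15).
Weighted sum = 4·10 + 4·28 + 0·13 + 2·82 + 3·59 + 2·42
            = 40 + 112 + 0 + 164 + 177 + 84 = 577.
Overall workload = 577 / 15 = 38.4667 ≈ 38.5.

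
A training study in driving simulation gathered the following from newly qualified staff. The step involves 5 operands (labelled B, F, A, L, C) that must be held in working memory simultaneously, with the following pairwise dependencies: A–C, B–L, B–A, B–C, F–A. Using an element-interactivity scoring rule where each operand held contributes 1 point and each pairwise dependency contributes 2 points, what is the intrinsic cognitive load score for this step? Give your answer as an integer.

15

Count of operands held simultaneously: 5.
Count of pairwise dependencies listed: 5.
Element contribution: 5 × 1 = 5.
Interaction contribution: 5 × 2 = 10.
Intrinsic load = 5 + 10 = 15.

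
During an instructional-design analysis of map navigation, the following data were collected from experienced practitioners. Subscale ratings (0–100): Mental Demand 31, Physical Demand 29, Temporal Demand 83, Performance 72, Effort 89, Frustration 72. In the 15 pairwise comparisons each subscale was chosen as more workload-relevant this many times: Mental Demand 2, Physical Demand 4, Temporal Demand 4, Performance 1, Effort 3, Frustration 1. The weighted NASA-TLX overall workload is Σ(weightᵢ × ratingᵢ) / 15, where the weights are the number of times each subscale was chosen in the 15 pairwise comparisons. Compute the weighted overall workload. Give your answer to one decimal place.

61.4

The tallies are the weights (they sum to 15).
Weighted sum = 2·31 + 4·29 + 4·83 + 1·72 + 3·89 + 1·72
            = 62 + 116 + 332 + 72 + 267 + 72 = 921.
Overall workload = 921 / 15 = 61.4000 ≈ 61.4.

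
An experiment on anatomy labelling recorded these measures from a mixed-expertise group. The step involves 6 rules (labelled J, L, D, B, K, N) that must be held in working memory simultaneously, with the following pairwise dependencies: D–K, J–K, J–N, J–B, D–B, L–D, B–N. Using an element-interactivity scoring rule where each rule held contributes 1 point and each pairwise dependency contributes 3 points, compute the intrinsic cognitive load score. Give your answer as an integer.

Count of rules held simultaneously: 6.
Count of pairwise dependencies listed: 7.
Element contribution: 6 × 1 = 6.
Interaction contribution: 7 × 3 = 21.
Intrinsic load = 6 + 21 = 27.

27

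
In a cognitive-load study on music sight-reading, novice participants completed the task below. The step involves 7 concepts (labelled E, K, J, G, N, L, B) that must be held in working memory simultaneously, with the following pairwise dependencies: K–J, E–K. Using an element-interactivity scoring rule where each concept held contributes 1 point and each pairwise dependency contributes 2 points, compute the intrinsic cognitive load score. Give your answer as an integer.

11

Count of concepts held simultaneously: 7.
Count of pairwise dependencies listed: 2.
Element contribution: 7 × 1 = 7.
Interaction contribution: 2 × 2 = 4.
Intrinsic load = 7 + 4 = 11.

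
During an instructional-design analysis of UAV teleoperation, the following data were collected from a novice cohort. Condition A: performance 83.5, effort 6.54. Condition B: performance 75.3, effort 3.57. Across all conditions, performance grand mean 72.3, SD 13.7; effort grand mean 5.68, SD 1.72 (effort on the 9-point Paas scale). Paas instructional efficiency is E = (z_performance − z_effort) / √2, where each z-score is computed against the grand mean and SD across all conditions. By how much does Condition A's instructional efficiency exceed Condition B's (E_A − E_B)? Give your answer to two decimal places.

-0.80

Condition A: z_P = (83.5 − 72.3)/13.7 = 0.8175; z_E = (6.54 − 5.68)/1.72 = 0.5000; E_A = (0.8175 − 0.5000)/√2 = 0.2245.
Condition B: z_P = (75.3 − 72.3)/13.7 = 0.2190; z_E = (3.57 − 5.68)/1.72 = -1.2267; E_B = (0.2190 − (-1.2267))/√2 = 1.0223.
E_A − E_B = 0.2245 − 1.0223 = -0.7978 ≈ -0.80.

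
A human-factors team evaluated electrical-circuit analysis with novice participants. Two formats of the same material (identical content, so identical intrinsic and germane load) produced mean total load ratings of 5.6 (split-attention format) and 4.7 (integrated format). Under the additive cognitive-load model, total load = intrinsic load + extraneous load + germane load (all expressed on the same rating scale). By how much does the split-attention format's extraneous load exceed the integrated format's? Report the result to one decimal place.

0.9

Intrinsic and germane load are equal across formats, so the difference in total load equals the difference in extraneous load.
Extraneous-load difference = 5.6 − 4.7 = 0.9.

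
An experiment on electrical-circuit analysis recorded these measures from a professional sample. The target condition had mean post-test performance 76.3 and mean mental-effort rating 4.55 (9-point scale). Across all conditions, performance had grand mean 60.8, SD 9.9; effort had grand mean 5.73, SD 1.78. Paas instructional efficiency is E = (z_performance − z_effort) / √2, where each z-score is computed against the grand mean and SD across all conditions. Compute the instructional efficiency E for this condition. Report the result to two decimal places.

1.58

z_performance = (76.3 − 60.8) / 9.9 = 15.5000 / 9.9 = 1.5657.
z_effort = (4.55 − 5.73) / 1.78 = -1.1800 / 1.78 = -0.6629.
z_P − z_E = 1.5657 − (-0.6629) = 2.2286.
E = 2.2286 / √2 = 2.2286 / 1.41421 = 1.5759 ≈ 1.58.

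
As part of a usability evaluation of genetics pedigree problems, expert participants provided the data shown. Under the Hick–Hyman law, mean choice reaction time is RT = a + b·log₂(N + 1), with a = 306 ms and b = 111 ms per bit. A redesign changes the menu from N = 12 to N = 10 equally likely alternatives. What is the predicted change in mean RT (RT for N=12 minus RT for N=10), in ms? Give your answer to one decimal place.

RT(12) = 306 + 111·log₂(13) = 306 + 111·3.7004 = 716.7444 ms.
RT(10) = 306 + 111·log₂(11) = 306 + 111·3.4594 = 689.9934 ms.
Difference = 716.7444 − 689.9934 = 26.7510 ≈ 26.8 ms.

26.8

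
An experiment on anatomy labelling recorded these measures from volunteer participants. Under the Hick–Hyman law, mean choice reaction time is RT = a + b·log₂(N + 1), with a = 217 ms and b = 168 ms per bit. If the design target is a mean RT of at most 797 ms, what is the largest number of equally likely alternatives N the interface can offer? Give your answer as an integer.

9

Set 217 + 168·log₂(N + 1) ≤ 797.
log₂(N + 1) ≤ (797 − 217) / 168 = 3.4524.
N + 1 ≤ 2^3.4524 = 10.9465.
N ≤ 9.9465, so the largest integer N is 9.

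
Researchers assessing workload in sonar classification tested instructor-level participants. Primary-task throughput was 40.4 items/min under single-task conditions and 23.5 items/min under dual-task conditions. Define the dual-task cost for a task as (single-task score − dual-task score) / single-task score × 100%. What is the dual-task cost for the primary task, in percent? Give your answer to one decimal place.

41.8

Cost = (40.4 − 23.5) / 40.4 × 100%
     = 16.9000 / 40.4 × 100% = 41.8317%.
≈ 41.8%.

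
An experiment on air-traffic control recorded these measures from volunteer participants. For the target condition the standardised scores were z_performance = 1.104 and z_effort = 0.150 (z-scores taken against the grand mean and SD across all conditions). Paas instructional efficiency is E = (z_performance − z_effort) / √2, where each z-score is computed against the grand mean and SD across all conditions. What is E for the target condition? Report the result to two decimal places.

0.67

z_P − z_E = 1.104 − 0.150 = 0.9540.
E = 0.9540 / √2 = 0.9540 / 1.41421 = 0.6746 ≈ 0.67.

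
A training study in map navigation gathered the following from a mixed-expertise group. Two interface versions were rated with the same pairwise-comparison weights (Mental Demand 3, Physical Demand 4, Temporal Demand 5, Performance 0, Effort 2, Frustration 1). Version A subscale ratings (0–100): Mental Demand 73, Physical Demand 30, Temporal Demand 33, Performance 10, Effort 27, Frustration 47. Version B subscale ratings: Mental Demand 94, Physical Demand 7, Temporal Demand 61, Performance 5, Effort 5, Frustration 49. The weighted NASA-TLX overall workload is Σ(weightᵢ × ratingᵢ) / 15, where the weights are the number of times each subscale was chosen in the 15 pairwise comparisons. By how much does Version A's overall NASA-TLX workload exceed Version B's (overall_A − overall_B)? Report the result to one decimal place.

Version A weighted sum = 3·73 + 4·30 + 5·33 + 0·10 + 2·27 + 1·47 = 219 + 120 + 165 + 0 + 54 + 47 = 605; overall_A = 605/15 = 40.3333.
Version B weighted sum = 3·94 + 4·7 + 5·61 + 0·5 + 2·5 + 1·49 = 282 + 28 + 305 + 0 + 10 + 49 = 674; overall_B = 674/15 = 44.9333.
Difference = 40.3333 − 44.9333 = -4.6000 ≈ -4.6.

-4.6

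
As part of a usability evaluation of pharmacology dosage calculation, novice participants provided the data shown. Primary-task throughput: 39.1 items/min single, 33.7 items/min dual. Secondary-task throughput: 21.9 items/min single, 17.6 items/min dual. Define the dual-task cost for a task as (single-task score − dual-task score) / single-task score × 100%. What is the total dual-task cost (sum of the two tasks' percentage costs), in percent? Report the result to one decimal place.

Primary cost = (39.1 − 33.7) / 39.1 × 100% = 13.8107%.
Secondary cost = (21.9 − 17.6) / 21.9 × 100% = 19.6347%.
Total = 13.8107% + 19.6347% = 33.4454% ≈ 33.4%.

33.4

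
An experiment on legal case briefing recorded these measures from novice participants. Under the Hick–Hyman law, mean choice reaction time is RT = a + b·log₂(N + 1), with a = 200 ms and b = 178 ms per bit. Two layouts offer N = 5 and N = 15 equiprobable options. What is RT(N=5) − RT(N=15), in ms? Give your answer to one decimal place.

-251.9

RT(5) = 200 + 178·log₂(6) = 200 + 178·2.5850 = 660.1300 ms.
RT(15) = 200 + 178·log₂(16) = 200 + 178·4.0000 = 912.0000 ms.
Difference = 660.1300 − 912.0000 = -251.8700 ≈ -251.9 ms.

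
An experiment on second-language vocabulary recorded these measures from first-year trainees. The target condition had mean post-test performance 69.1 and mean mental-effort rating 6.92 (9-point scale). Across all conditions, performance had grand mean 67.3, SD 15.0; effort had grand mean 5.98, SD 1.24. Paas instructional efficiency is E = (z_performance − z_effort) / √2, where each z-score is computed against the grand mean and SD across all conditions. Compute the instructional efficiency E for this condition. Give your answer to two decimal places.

-0.45

z_performance = (69.1 − 67.3) / 15.0 = 1.8000 / 15.0 = 0.1200.
z_effort = (6.92 − 5.98) / 1.24 = 0.9400 / 1.24 = 0.7581.
z_P − z_E = 0.1200 − 0.7581 = -0.6381.
E = -0.6381 / √2 = -0.6381 / 1.41421 = -0.4512 ≈ -0.45.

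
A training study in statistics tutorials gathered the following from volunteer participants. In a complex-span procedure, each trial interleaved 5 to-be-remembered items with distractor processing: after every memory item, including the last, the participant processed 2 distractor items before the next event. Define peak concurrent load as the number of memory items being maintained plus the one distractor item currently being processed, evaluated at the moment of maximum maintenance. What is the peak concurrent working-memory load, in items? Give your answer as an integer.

Maintenance is greatest during the distractor(s) after memory item 5: all 5 memory items are being held.
One distractor item is concurrently being processed.
Peak concurrent load = 5 + 1 = 6 items.

6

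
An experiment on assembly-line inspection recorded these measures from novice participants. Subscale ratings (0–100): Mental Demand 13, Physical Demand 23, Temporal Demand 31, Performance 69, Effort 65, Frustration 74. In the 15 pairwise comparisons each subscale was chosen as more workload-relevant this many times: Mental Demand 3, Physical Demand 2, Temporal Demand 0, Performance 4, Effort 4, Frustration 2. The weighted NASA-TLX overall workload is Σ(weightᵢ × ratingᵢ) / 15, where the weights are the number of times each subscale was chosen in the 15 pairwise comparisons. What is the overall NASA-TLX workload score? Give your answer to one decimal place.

51.3

The tallies are the weights (they sum to 15).
Weighted sum = 3·13 + 2·23 + 0·31 + 4·69 + 4·65 + 2·74
            = 39 + 46 + 0 + 276 + 260 + 148 = 769.
Overall workload = 769 / 15 = 51.2667 ≈ 51.3.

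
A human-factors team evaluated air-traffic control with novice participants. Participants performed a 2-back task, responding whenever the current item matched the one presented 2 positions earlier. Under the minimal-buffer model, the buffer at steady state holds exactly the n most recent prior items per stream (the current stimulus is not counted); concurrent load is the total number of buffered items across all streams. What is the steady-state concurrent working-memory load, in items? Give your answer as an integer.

2

The buffer holds the 2 most recent prior items.
Steady-state concurrent load = 2 items.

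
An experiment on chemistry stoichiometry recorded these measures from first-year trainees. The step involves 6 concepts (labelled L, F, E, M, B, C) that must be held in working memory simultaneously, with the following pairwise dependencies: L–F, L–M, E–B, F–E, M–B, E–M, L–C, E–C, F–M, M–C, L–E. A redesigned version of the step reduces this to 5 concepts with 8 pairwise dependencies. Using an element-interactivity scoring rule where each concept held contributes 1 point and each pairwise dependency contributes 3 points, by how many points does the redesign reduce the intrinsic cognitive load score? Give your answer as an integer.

10

Original: 6 × 1 + 11 × 3 = 6 + 33 = 39.
Redesigned: 5 × 1 + 8 × 3 = 5 + 24 = 29.
Reduction = 39 − 29 = 10.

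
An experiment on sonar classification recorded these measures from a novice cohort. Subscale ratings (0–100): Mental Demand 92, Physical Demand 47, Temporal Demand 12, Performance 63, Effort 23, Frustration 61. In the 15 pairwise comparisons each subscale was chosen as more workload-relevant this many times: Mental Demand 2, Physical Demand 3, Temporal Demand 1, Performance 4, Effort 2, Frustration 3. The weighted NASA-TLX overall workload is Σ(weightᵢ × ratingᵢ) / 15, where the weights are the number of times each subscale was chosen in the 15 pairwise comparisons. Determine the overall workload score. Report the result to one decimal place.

The tallies are the weights (they sum to 15).
Weighted sum = 2·92 + 3·47 + 1·12 + 4·63 + 2·23 + 3·61
            = 184 + 141 + 12 + 252 + 46 + 183 = 818.
Overall workload = 818 / 15 = 54.5333 ≈ 54.5.

54.5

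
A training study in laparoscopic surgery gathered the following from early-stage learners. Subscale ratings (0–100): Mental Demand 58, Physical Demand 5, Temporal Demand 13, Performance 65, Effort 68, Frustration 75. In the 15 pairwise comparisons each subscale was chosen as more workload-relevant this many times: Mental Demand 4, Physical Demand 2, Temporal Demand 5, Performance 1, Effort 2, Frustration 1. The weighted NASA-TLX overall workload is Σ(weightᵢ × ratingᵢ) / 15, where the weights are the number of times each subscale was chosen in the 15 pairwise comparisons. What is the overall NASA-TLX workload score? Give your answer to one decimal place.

38.9

The tallies are the weights (they sum to 15).
Weighted sum = 4·58 + 2·5 + 5·13 + 1·65 + 2·68 + 1·75
            = 232 + 10 + 65 + 65 + 136 + 75 = 583.
Overall workload = 583 / 15 = 38.8667 ≈ 38.9.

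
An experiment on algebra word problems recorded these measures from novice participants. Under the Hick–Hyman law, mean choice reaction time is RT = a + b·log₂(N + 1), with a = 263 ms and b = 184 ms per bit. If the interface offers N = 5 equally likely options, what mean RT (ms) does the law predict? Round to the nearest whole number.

log₂(5 + 1) = log₂(6) = 2.5850.
RT = 263 + 184 × 2.5850 = 263 + 475.6400 = 738.6400 ms.
≈ 739 ms.

739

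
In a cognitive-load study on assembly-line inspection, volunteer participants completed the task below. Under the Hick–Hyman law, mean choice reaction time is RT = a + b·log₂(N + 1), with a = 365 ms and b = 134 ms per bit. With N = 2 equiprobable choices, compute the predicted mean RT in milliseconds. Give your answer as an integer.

577

log₂(2 + 1) = log₂(3) = 1.5850.
RT = 365 + 134 × 1.5850 = 365 + 212.3900 = 577.3900 ms.
≈ 577 ms.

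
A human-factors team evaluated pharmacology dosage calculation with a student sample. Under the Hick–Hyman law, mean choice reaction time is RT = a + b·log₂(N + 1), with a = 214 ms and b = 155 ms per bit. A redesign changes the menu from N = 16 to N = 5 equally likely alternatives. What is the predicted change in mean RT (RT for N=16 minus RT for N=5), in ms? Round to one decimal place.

232.9

RT(16) = 214 + 155·log₂(17) = 214 + 155·4.0875 = 847.5625 ms.
RT(5) = 214 + 155·log₂(6) = 214 + 155·2.5850 = 614.6750 ms.
Difference = 847.5625 − 614.6750 = 232.8875 ≈ 232.9 ms.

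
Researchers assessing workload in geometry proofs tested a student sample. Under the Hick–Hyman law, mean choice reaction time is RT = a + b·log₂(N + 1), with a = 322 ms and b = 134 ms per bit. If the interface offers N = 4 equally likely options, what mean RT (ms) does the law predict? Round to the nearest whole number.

633

log₂(4 + 1) = log₂(5) = 2.3219.
RT = 322 + 134 × 2.3219 = 322 + 311.1346 = 633.1346 ms.
≈ 633 ms.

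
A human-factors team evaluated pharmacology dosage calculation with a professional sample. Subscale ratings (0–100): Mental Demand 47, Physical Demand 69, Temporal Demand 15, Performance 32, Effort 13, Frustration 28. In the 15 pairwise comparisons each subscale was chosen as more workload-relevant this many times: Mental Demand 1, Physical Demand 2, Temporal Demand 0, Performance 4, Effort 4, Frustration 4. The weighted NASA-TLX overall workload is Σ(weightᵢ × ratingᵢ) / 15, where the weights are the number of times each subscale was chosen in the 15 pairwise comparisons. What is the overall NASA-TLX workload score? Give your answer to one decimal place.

31.8

The tallies are the weights (they sum to 15).
Weighted sum = 1·47 + 2·69 + 0·15 + 4·32 + 4·13 + 4·28
            = 47 + 138 + 0 + 128 + 52 + 112 = 477.
Overall workload = 477 / 15 = 31.8000 ≈ 31.8.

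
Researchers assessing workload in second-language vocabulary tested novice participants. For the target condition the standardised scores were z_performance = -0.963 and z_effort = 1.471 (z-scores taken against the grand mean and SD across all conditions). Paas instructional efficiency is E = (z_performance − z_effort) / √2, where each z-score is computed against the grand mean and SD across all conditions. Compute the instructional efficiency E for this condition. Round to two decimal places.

z_P − z_E = -0.963 − 1.471 = -2.4340.
E = -2.4340 / √2 = -2.4340 / 1.41421 = -1.7211 ≈ -1.72.

-1.72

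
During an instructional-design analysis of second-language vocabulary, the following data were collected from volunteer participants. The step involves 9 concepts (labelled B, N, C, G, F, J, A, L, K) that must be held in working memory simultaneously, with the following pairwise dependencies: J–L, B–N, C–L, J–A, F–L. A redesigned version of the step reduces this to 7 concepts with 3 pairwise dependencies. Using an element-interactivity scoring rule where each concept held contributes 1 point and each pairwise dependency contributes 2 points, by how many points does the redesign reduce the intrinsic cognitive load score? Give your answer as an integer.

6

Original: 9 × 1 + 5 × 2 = 9 + 10 = 19.
Redesigned: 7 × 1 + 3 × 2 = 7 + 6 = 13.
Reduction = 19 − 13 = 6.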